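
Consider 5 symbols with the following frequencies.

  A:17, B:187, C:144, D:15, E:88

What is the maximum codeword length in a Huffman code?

Merge the two lowest-weight nodes at each step:
combine D(15), A(17) → 32
combine 32, E(88) → 120
combine 120, C(144) → 264
combine B(187), 264 → 451
Maximum depth reached is 4.

4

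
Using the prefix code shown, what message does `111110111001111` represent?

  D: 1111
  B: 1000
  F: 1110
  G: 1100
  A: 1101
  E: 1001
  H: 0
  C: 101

Read left to right; each codeword is recognised as soon as it completes (prefix code):
  1111→D | 101→C | 1100→G | 1111→D
Decoded message: DCGD

DCGD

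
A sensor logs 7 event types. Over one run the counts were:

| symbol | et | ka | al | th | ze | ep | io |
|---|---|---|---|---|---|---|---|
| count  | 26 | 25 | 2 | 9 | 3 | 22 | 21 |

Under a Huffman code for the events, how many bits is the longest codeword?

5

Merge the two lowest-weight nodes at each step:
merge al(2) and ze(3): 5
merge 5 and th(9): 14
merge 14 and io(21): 35
merge ep(22) and ka(25): 47
merge et(26) and 35: 61
merge 47 and 61: 108
Maximum depth reached is 5.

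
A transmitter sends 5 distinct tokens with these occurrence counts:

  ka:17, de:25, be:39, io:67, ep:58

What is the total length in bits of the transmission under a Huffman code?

454

Build the Huffman tree bottom-up:
combine ka(17), de(25) → 42
combine be(39), 42 → 81
combine ep(58), io(67) → 125
combine 81, 125 → 206
Total encoded bits = sum of merged weights = 42 + 81 + 125 + 206 = 454.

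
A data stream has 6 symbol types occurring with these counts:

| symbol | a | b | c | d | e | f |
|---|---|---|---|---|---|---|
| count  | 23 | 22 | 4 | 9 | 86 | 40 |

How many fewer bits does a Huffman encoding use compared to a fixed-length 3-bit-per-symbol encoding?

164

Fixed-length: 3 bits × 184 symbols = 552 bits.
Huffman merges:
c(4) + d(9) → 13
13 + b(22) → 35
a(23) + 35 → 58
f(40) + 58 → 98
e(86) + 98 → 184
Huffman total = 13 + 35 + 58 + 98 + 184 = 388 bits.
Saving = 552 − 388 = 164 bits.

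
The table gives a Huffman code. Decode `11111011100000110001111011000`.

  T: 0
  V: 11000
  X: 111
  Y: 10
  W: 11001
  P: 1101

XPVTTVXYV

Read left to right; each codeword is recognised as soon as it completes (prefix code):
  111→X | 1101→P | 11000→V | 0→T | 0→T | 11000→V | 111→X | 10→Y | 11000→V
Decoded message: XPVTTVXYV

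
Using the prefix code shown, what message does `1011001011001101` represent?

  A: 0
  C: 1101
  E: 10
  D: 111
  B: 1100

EBEBC

Read left to right; each codeword is recognised as soon as it completes (prefix code):
  10→E | 1100→B | 10→E | 1100→B | 1101→C
Decoded message: EBEBC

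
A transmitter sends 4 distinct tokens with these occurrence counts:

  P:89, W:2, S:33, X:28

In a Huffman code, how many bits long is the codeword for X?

Repeatedly merge the two smallest:
combine W(2), X(28) → 30
combine 30, S(33) → 63
combine 63, P(89) → 152
The subtree containing X is merged 3 times, so code length = 3.

3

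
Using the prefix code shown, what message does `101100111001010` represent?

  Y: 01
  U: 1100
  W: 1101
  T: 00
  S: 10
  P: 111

Read left to right; each codeword is recognised as soon as it completes (prefix code):
  10→S | 1100→U | 111→P | 00→T | 10→S | 10→S
Decoded message: SUPTSS

SUPTSS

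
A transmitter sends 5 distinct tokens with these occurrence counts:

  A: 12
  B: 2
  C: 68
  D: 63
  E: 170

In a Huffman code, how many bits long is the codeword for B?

4

Huffman merges, smallest pair first:
B(2) + A(12) → 14
14 + D(63) → 77
C(68) + 77 → 145
145 + E(170) → 315
B sits 4 levels below the root, so its codeword is 4 bits.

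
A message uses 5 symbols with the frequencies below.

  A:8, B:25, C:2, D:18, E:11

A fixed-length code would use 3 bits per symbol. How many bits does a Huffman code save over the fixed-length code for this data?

58

Fixed-length: 3 bits × 64 symbols = 192 bits.
Huffman merges:
merge C(2) and A(8): 10
merge 10 and E(11): 21
merge D(18) and 21: 39
merge B(25) and 39: 64
Huffman total = 10 + 21 + 39 + 64 = 134 bits.
Saving = 192 − 134 = 58 bits.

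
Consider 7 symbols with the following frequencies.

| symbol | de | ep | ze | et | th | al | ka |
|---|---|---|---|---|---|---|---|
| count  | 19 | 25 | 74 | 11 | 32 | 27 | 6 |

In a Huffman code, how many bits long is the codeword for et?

5

Repeatedly merge the two smallest:
ka(6) + et(11) → 17
17 + de(19) → 36
ep(25) + al(27) → 52
th(32) + 36 → 68
52 + 68 → 120
ze(74) + 120 → 194
et's leaf is at depth 5, giving a 5-bit codeword.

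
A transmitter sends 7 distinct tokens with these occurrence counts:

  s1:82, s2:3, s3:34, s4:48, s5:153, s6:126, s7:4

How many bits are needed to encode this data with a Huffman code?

Merge the two smallest weights repeatedly:
s2(3) + s7(4) → 7
7 + s3(34) → 41
41 + s4(48) → 89
s1(82) + 89 → 171
s6(126) + s5(153) → 279
171 + 279 → 450
Total encoded bits = sum of merged weights = 7 + 41 + 89 + 171 + 279 + 450 = 1037.

1037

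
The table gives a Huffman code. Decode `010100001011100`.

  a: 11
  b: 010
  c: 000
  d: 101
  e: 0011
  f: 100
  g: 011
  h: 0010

Read left to right; each codeword is recognised as soon as it completes (prefix code):
  010→b | 100→f | 0010→h | 11→a | 100→f
Decoded message: bfhaf

bfhaf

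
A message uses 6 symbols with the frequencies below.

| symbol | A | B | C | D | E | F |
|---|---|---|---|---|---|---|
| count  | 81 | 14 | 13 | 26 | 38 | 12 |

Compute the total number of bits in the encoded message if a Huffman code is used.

415

Greedily combine the two least-frequent nodes:
F(12) + C(13) → 25
B(14) + 25 → 39
D(26) + E(38) → 64
39 + 64 → 103
A(81) + 103 → 184
Total encoded bits = sum of merged weights = 25 + 39 + 64 + 103 + 184 = 415.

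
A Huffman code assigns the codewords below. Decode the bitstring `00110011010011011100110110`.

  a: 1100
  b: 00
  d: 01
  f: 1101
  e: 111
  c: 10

Read left to right; each codeword is recognised as soon as it completes (prefix code):
  00→b | 1100→a | 1101→f | 00→b | 1101→f | 1100→a | 1101→f | 10→c
Decoded message: bafbfafc

bafbfafc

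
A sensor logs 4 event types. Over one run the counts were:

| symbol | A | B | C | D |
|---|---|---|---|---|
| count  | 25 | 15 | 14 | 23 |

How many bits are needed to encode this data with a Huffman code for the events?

Merge the two smallest weights repeatedly:
merge C(14) and B(15): 29
merge D(23) and A(25): 48
merge 29 and 48: 77
Each symbol's bit-cost is frequency × depth; summing gives 154 bits (equivalently 29 + 48 + 77).

154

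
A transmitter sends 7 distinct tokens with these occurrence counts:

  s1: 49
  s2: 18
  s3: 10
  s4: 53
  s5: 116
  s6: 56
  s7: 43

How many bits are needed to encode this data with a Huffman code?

Greedily combine the two least-frequent nodes:
merge s3(10) and s2(18): 28
merge 28 and s7(43): 71
merge s1(49) and s4(53): 102
merge s6(56) and 71: 127
merge 102 and s5(116): 218
merge 127 and 218: 345
The encoded length is the sum of every internal node's weight: 28 + 71 + 102 + 127 + 218 + 345 = 891 bits.

891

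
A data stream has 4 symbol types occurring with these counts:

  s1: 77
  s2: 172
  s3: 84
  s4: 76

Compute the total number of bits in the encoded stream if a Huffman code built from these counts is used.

Merge the two smallest weights repeatedly:
merge s4(76) and s1(77): 153
merge s3(84) and 153: 237
merge s2(172) and 237: 409
Each symbol's bit-cost is frequency × depth; summing gives 799 bits (equivalently 153 + 237 + 409).

799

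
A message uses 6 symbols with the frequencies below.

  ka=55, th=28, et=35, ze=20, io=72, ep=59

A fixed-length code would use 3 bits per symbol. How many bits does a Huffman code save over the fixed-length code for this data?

138

Fixed-length: 3 bits × 269 symbols = 807 bits.
Huffman merges:
ze(20) + th(28) → 48
et(35) + 48 → 83
ka(55) + ep(59) → 114
io(72) + 83 → 155
114 + 155 → 269
Huffman total = 48 + 83 + 114 + 155 + 269 = 669 bits.
Saving = 807 − 669 = 138 bits.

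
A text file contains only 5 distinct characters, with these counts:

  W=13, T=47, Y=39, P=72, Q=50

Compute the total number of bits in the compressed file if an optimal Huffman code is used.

Build the Huffman tree bottom-up:
combine W(13), Y(39) → 52
combine T(47), Q(50) → 97
combine 52, P(72) → 124
combine 97, 124 → 221
Total encoded bits = sum of merged weights = 52 + 97 + 124 + 221 = 494.

494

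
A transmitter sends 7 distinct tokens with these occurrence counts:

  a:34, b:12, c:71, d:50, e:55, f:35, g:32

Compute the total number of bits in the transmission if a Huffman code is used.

Greedily combine the two least-frequent nodes:
b(12) + g(32) → 44
a(34) + f(35) → 69
44 + d(50) → 94
e(55) + 69 → 124
c(71) + 94 → 165
124 + 165 → 289
Each symbol's bit-cost is frequency × depth; summing gives 785 bits (equivalently 44 + 69 + 94 + 124 + 165 + 289).

785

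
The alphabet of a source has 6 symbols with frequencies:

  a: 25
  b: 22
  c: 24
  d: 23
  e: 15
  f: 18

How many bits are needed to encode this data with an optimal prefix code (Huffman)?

332

Build the Huffman tree bottom-up:
e(15) + f(18) → 33
b(22) + d(23) → 45
c(24) + a(25) → 49
33 + 45 → 78
49 + 78 → 127
Each symbol's bit-cost is frequency × depth; summing gives 332 bits (equivalently 33 + 45 + 49 + 78 + 127).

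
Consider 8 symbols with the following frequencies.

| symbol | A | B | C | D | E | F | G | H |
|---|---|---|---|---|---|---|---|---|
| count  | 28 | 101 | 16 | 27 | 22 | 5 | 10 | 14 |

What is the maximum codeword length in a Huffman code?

5

Merge the two lowest-weight nodes at each step:
F(5) + G(10) → 15
H(14) + 15 → 29
C(16) + E(22) → 38
D(27) + A(28) → 55
29 + 38 → 67
55 + 67 → 122
B(101) + 122 → 223
Maximum depth reached is 5.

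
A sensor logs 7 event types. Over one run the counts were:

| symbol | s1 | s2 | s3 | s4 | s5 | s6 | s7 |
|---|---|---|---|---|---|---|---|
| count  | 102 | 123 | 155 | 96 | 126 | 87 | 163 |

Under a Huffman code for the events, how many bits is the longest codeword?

3

Merge the two lowest-weight nodes at each step:
combine s6(87), s4(96) → 183
combine s1(102), s2(123) → 225
combine s5(126), s3(155) → 281
combine s7(163), 183 → 346
combine 225, 281 → 506
combine 346, 506 → 852
The rarest symbols sit at the bottom; the longest codeword is 3 bits.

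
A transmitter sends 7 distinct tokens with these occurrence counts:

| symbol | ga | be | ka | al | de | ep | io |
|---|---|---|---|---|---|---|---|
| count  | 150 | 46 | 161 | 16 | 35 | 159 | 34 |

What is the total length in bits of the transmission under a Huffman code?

Build the Huffman tree bottom-up:
combine al(16), io(34) → 50
combine de(35), be(46) → 81
combine 50, 81 → 131
combine 131, ga(150) → 281
combine ep(159), ka(161) → 320
combine 281, 320 → 601
The encoded length is the sum of every internal node's weight: 50 + 81 + 131 + 281 + 320 + 601 = 1464 bits.

1464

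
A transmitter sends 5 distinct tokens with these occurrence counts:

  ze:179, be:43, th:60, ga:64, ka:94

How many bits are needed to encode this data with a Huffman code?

Merge the two smallest weights repeatedly:
merge be(43) and th(60): 103
merge ga(64) and ka(94): 158
merge 103 and 158: 261
merge ze(179) and 261: 440
The encoded length is the sum of every internal node's weight: 103 + 158 + 261 + 440 = 962 bits.

962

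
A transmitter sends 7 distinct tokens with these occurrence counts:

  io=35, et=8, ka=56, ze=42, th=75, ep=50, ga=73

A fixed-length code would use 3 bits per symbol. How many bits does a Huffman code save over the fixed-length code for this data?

Fixed-length: 3 bits × 339 symbols = 1017 bits.
Huffman merges:
et(8) + io(35) → 43
ze(42) + 43 → 85
ep(50) + ka(56) → 106
ga(73) + th(75) → 148
85 + 106 → 191
148 + 191 → 339
Huffman total = 43 + 85 + 106 + 148 + 191 + 339 = 912 bits.
Saving = 1017 − 912 = 105 bits.

105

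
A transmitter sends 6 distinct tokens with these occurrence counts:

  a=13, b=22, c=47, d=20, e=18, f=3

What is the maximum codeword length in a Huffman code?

Merge the two lowest-weight nodes at each step:
f(3) + a(13) → 16
16 + e(18) → 34
d(20) + b(22) → 42
34 + 42 → 76
c(47) + 76 → 123
The rarest symbols sit at the bottom; the longest codeword is 4 bits.

4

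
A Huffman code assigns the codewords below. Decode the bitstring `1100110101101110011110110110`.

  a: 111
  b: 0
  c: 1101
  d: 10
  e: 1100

ecbceadcd

Read left to right; each codeword is recognised as soon as it completes (prefix code):
  1100→e | 1101→c | 0→b | 1101→c | 1100→e | 111→a | 10→d | 1101→c | 10→d
Decoded message: ecbceadcd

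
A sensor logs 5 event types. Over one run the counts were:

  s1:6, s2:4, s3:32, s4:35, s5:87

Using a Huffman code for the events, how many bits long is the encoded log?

293

Greedily combine the two least-frequent nodes:
combine s2(4), s1(6) → 10
combine 10, s3(32) → 42
combine s4(35), 42 → 77
combine 77, s5(87) → 164
Each symbol's bit-cost is frequency × depth; summing gives 293 bits (equivalently 10 + 42 + 77 + 164).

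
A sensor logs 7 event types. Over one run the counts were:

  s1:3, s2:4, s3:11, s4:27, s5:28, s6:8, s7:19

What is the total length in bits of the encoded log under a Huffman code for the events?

248

Build the Huffman tree bottom-up:
s1(3) + s2(4) → 7
7 + s6(8) → 15
s3(11) + 15 → 26
s7(19) + 26 → 45
s4(27) + s5(28) → 55
45 + 55 → 100
Each symbol's bit-cost is frequency × depth; summing gives 248 bits (equivalently 7 + 15 + 26 + 45 + 55 + 100).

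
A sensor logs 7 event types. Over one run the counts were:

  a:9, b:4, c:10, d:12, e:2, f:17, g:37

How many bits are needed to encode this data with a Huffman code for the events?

220

Build the Huffman tree bottom-up:
e(2) + b(4) → 6
6 + a(9) → 15
c(10) + d(12) → 22
15 + f(17) → 32
22 + 32 → 54
g(37) + 54 → 91
Total encoded bits = sum of merged weights = 6 + 15 + 22 + 32 + 54 + 91 = 220.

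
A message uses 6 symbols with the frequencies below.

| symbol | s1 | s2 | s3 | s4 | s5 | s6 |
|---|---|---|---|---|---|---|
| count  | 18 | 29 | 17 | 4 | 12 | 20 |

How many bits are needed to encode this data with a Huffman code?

249

Merge the two smallest weights repeatedly:
s4(4) + s5(12) → 16
16 + s3(17) → 33
s1(18) + s6(20) → 38
s2(29) + 33 → 62
38 + 62 → 100
Total encoded bits = sum of merged weights = 16 + 33 + 38 + 62 + 100 = 249.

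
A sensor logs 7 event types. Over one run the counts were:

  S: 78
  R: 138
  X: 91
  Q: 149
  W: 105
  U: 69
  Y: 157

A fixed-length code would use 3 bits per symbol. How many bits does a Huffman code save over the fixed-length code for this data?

159

Fixed-length: 3 bits × 787 symbols = 2361 bits.
Huffman merges:
U(69) + S(78) → 147
X(91) + W(105) → 196
R(138) + 147 → 285
Q(149) + Y(157) → 306
196 + 285 → 481
306 + 481 → 787
Huffman total = 147 + 196 + 285 + 306 + 481 + 787 = 2202 bits.
Saving = 2361 − 2202 = 159 bits.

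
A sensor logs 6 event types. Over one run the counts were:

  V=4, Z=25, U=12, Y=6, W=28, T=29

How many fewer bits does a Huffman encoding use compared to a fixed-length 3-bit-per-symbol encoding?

Fixed-length: 3 bits × 104 symbols = 312 bits.
Huffman merges:
merge V(4) and Y(6): 10
merge 10 and U(12): 22
merge 22 and Z(25): 47
merge W(28) and T(29): 57
merge 47 and 57: 104
Huffman total = 10 + 22 + 47 + 57 + 104 = 240 bits.
Saving = 312 − 240 = 72 bits.

72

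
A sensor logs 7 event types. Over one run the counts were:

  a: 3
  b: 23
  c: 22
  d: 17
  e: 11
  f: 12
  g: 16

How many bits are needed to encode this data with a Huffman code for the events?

281

Merge the two smallest weights repeatedly:
combine a(3), e(11) → 14
combine f(12), 14 → 26
combine g(16), d(17) → 33
combine c(22), b(23) → 45
combine 26, 33 → 59
combine 45, 59 → 104
Each symbol's bit-cost is frequency × depth; summing gives 281 bits (equivalently 14 + 26 + 33 + 45 + 59 + 104).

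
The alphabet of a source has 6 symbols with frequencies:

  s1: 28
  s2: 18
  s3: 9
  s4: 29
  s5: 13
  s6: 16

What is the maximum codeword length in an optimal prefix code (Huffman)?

3

Merge the two lowest-weight nodes at each step:
merge s3(9) and s5(13): 22
merge s6(16) and s2(18): 34
merge 22 and s1(28): 50
merge s4(29) and 34: 63
merge 50 and 63: 113
The rarest symbols sit at the bottom; the longest codeword is 3 bits.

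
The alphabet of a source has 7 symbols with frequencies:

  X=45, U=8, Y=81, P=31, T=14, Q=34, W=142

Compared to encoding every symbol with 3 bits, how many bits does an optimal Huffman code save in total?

211

Fixed-length: 3 bits × 355 symbols = 1065 bits.
Huffman merges:
U(8) + T(14) → 22
22 + P(31) → 53
Q(34) + X(45) → 79
53 + 79 → 132
Y(81) + 132 → 213
W(142) + 213 → 355
Huffman total = 22 + 53 + 79 + 132 + 213 + 355 = 854 bits.
Saving = 1065 − 854 = 211 bits.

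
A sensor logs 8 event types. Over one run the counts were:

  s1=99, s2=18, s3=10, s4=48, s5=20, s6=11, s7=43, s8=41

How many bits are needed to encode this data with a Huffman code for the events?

782

Greedily combine the two least-frequent nodes:
merge s3(10) and s6(11): 21
merge s2(18) and s5(20): 38
merge 21 and 38: 59
merge s8(41) and s7(43): 84
merge s4(48) and 59: 107
merge 84 and s1(99): 183
merge 107 and 183: 290
The encoded length is the sum of every internal node's weight: 21 + 38 + 59 + 84 + 107 + 183 + 290 = 782 bits.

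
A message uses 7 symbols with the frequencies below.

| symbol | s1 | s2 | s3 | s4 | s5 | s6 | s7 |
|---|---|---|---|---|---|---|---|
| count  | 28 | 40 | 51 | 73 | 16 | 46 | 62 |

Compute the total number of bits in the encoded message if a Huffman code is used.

Merge the two smallest weights repeatedly:
merge s5(16) and s1(28): 44
merge s2(40) and 44: 84
merge s6(46) and s3(51): 97
merge s7(62) and s4(73): 135
merge 84 and 97: 181
merge 135 and 181: 316
Total encoded bits = sum of merged weights = 44 + 84 + 97 + 135 + 181 + 316 = 857.

857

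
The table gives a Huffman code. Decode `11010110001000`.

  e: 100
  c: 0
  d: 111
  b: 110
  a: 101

baecec

Read left to right; each codeword is recognised as soon as it completes (prefix code):
  110→b | 101→a | 100→e | 0→c | 100→e | 0→c
Decoded message: baecec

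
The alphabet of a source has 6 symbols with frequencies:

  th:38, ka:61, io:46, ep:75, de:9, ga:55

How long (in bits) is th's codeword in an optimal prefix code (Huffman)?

Repeatedly merge the two smallest:
merge de(9) and th(38): 47
merge io(46) and 47: 93
merge ga(55) and ka(61): 116
merge ep(75) and 93: 168
merge 116 and 168: 284
The subtree containing th is merged 4 times, so code length = 4.

4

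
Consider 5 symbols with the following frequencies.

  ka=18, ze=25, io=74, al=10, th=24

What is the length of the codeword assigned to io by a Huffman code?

Repeatedly merge the two smallest:
merge al(10) and ka(18): 28
merge th(24) and ze(25): 49
merge 28 and 49: 77
merge io(74) and 77: 151
io is merged only at the final step, so code length = 1.

1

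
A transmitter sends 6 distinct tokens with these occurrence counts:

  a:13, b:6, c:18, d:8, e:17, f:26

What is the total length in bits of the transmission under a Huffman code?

217

Build the Huffman tree bottom-up:
combine b(6), d(8) → 14
combine a(13), 14 → 27
combine e(17), c(18) → 35
combine f(26), 27 → 53
combine 35, 53 → 88
Total encoded bits = sum of merged weights = 14 + 27 + 35 + 53 + 88 = 217.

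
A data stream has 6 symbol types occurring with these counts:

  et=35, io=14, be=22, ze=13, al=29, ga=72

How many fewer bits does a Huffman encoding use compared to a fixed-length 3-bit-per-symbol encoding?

Fixed-length: 3 bits × 185 symbols = 555 bits.
Huffman merges:
combine ze(13), io(14) → 27
combine be(22), 27 → 49
combine al(29), et(35) → 64
combine 49, 64 → 113
combine ga(72), 113 → 185
Huffman total = 27 + 49 + 64 + 113 + 185 = 438 bits.
Saving = 555 − 438 = 117 bits.

117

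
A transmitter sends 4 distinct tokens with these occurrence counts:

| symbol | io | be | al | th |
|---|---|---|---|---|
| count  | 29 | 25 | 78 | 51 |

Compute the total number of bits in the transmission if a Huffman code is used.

342

Greedily combine the two least-frequent nodes:
merge be(25) and io(29): 54
merge th(51) and 54: 105
merge al(78) and 105: 183
The encoded length is the sum of every internal node's weight: 54 + 105 + 183 = 342 bits.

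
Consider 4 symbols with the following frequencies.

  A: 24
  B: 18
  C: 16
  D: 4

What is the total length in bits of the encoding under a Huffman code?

120

Merge the two smallest weights repeatedly:
combine D(4), C(16) → 20
combine B(18), 20 → 38
combine A(24), 38 → 62
Total encoded bits = sum of merged weights = 20 + 38 + 62 = 120.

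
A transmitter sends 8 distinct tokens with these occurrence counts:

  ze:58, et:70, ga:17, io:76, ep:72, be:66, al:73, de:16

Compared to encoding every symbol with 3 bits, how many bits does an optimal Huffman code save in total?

43

Fixed-length: 3 bits × 448 symbols = 1344 bits.
Huffman merges:
de(16) + ga(17) → 33
33 + ze(58) → 91
be(66) + et(70) → 136
ep(72) + al(73) → 145
io(76) + 91 → 167
136 + 145 → 281
167 + 281 → 448
Huffman total = 33 + 91 + 136 + 145 + 167 + 281 + 448 = 1301 bits.
Saving = 1344 − 1301 = 43 bits.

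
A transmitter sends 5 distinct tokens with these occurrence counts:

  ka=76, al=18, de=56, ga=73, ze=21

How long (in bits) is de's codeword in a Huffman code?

Repeatedly merge the two smallest:
combine al(18), ze(21) → 39
combine 39, de(56) → 95
combine ga(73), ka(76) → 149
combine 95, 149 → 244
de sits 2 levels below the root, so its codeword is 2 bits.

2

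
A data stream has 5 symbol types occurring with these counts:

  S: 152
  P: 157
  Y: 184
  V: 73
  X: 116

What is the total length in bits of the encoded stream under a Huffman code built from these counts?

Build the Huffman tree bottom-up:
merge V(73) and X(116): 189
merge S(152) and P(157): 309
merge Y(184) and 189: 373
merge 309 and 373: 682
Each symbol's bit-cost is frequency × depth; summing gives 1553 bits (equivalently 189 + 309 + 373 + 682).

1553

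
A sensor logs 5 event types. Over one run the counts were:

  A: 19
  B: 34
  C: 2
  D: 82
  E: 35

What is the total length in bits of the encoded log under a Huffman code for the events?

Build the Huffman tree bottom-up:
merge C(2) and A(19): 21
merge 21 and B(34): 55
merge E(35) and 55: 90
merge D(82) and 90: 172
Each symbol's bit-cost is frequency × depth; summing gives 338 bits (equivalently 21 + 55 + 90 + 172).

338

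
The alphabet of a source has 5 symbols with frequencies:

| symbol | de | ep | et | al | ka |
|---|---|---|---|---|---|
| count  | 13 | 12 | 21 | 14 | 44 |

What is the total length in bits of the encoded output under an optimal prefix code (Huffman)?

224

Merge the two smallest weights repeatedly:
ep(12) + de(13) → 25
al(14) + et(21) → 35
25 + 35 → 60
ka(44) + 60 → 104
Each symbol's bit-cost is frequency × depth; summing gives 224 bits (equivalently 25 + 35 + 60 + 104).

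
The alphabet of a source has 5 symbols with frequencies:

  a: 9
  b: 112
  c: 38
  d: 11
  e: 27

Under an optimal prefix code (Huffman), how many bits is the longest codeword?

4

Merge the two lowest-weight nodes at each step:
a(9) + d(11) → 20
20 + e(27) → 47
c(38) + 47 → 85
85 + b(112) → 197
The first pair merged (a, d) ends up deepest, at depth 4.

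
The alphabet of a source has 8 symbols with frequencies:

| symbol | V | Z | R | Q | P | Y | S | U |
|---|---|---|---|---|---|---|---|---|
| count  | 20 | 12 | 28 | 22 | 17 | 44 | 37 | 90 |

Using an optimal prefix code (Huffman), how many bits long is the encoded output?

Greedily combine the two least-frequent nodes:
combine Z(12), P(17) → 29
combine V(20), Q(22) → 42
combine R(28), 29 → 57
combine S(37), 42 → 79
combine Y(44), 57 → 101
combine 79, U(90) → 169
combine 101, 169 → 270
The encoded length is the sum of every internal node's weight: 29 + 42 + 57 + 79 + 101 + 169 + 270 = 747 bits.

747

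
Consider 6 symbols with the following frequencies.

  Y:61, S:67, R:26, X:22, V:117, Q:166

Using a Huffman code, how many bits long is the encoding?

1075

Build the Huffman tree bottom-up:
combine X(22), R(26) → 48
combine 48, Y(61) → 109
combine S(67), 109 → 176
combine V(117), Q(166) → 283
combine 176, 283 → 459
Each symbol's bit-cost is frequency × depth; summing gives 1075 bits (equivalently 48 + 109 + 176 + 283 + 459).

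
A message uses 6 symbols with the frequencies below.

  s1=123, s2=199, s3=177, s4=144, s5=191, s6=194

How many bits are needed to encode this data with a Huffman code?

2691

Merge the two smallest weights repeatedly:
s1(123) + s4(144) → 267
s3(177) + s5(191) → 368
s6(194) + s2(199) → 393
267 + 368 → 635
393 + 635 → 1028
Total encoded bits = sum of merged weights = 267 + 368 + 393 + 635 + 1028 = 2691.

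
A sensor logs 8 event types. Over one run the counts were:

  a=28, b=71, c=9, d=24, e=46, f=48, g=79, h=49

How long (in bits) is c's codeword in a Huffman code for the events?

5

Repeatedly merge the two smallest:
merge c(9) and d(24): 33
merge a(28) and 33: 61
merge e(46) and f(48): 94
merge h(49) and 61: 110
merge b(71) and g(79): 150
merge 94 and 110: 204
merge 150 and 204: 354
The subtree containing c is merged 5 times, so code length = 5.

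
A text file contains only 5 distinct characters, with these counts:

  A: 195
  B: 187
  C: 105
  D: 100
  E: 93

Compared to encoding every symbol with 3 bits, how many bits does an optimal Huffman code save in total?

Fixed-length: 3 bits × 680 symbols = 2040 bits.
Huffman merges:
merge E(93) and D(100): 193
merge C(105) and B(187): 292
merge 193 and A(195): 388
merge 292 and 388: 680
Huffman total = 193 + 292 + 388 + 680 = 1553 bits.
Saving = 2040 − 1553 = 487 bits.

487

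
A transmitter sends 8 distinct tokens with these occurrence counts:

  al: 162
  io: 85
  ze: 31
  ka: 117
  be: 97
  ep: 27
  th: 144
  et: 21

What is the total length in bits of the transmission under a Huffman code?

1873

Build the Huffman tree bottom-up:
et(21) + ep(27) → 48
ze(31) + 48 → 79
79 + io(85) → 164
be(97) + ka(117) → 214
th(144) + al(162) → 306
164 + 214 → 378
306 + 378 → 684
Total encoded bits = sum of merged weights = 48 + 79 + 164 + 214 + 306 + 378 + 684 = 1873.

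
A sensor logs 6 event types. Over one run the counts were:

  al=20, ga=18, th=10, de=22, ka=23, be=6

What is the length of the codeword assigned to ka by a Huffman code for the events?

2

Build the tree from the bottom:
combine be(6), th(10) → 16
combine 16, ga(18) → 34
combine al(20), de(22) → 42
combine ka(23), 34 → 57
combine 42, 57 → 99
ka's leaf is at depth 2, giving a 2-bit codeword.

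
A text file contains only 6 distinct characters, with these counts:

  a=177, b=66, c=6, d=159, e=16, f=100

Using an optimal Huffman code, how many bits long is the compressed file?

1158

Merge the two smallest weights repeatedly:
combine c(6), e(16) → 22
combine 22, b(66) → 88
combine 88, f(100) → 188
combine d(159), a(177) → 336
combine 188, 336 → 524
The encoded length is the sum of every internal node's weight: 22 + 88 + 188 + 336 + 524 = 1158 bits.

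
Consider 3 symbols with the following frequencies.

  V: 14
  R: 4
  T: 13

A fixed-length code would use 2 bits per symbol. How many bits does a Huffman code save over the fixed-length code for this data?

Fixed-length: 2 bits × 31 symbols = 62 bits.
Huffman merges:
R(4) + T(13) → 17
V(14) + 17 → 31
Huffman total = 17 + 31 = 48 bits.
Saving = 62 − 48 = 14 bits.

14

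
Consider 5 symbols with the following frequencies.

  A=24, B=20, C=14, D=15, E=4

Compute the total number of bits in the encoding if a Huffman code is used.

Build the Huffman tree bottom-up:
merge E(4) and C(14): 18
merge D(15) and 18: 33
merge B(20) and A(24): 44
merge 33 and 44: 77
Each symbol's bit-cost is frequency × depth; summing gives 172 bits (equivalently 18 + 33 + 44 + 77).

172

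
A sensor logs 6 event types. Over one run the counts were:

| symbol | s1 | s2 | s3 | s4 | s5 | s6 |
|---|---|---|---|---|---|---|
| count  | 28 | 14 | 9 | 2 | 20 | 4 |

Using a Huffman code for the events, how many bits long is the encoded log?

Merge the two smallest weights repeatedly:
combine s4(2), s6(4) → 6
combine 6, s3(9) → 15
combine s2(14), 15 → 29
combine s5(20), s1(28) → 48
combine 29, 48 → 77
The encoded length is the sum of every internal node's weight: 6 + 15 + 29 + 48 + 77 = 175 bits.

175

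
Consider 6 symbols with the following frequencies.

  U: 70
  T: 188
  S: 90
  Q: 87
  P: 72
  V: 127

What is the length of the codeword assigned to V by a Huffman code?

Huffman merges, smallest pair first:
combine U(70), P(72) → 142
combine Q(87), S(90) → 177
combine V(127), 142 → 269
combine 177, T(188) → 365
combine 269, 365 → 634
The subtree containing V is merged 2 times, so code length = 2.

2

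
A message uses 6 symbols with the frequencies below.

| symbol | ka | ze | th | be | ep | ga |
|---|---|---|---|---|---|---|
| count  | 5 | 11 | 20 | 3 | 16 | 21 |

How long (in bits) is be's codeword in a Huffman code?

4

Huffman merges, smallest pair first:
be(3) + ka(5) → 8
8 + ze(11) → 19
ep(16) + 19 → 35
th(20) + ga(21) → 41
35 + 41 → 76
be sits 4 levels below the root, so its codeword is 4 bits.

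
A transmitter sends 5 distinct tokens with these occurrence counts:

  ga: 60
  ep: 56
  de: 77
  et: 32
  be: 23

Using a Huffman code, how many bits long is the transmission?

551

Build the Huffman tree bottom-up:
be(23) + et(32) → 55
55 + ep(56) → 111
ga(60) + de(77) → 137
111 + 137 → 248
Each symbol's bit-cost is frequency × depth; summing gives 551 bits (equivalently 55 + 111 + 137 + 248).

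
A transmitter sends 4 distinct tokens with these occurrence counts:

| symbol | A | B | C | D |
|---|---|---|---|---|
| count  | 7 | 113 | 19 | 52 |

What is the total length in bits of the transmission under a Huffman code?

295

Greedily combine the two least-frequent nodes:
A(7) + C(19) → 26
26 + D(52) → 78
78 + B(113) → 191
Total encoded bits = sum of merged weights = 26 + 78 + 191 = 295.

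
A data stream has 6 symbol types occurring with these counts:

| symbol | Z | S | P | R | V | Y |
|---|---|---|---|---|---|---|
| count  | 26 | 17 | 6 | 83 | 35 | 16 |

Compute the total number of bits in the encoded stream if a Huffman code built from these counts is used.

405

Merge the two smallest weights repeatedly:
P(6) + Y(16) → 22
S(17) + 22 → 39
Z(26) + V(35) → 61
39 + 61 → 100
R(83) + 100 → 183
The encoded length is the sum of every internal node's weight: 22 + 39 + 61 + 100 + 183 = 405 bits.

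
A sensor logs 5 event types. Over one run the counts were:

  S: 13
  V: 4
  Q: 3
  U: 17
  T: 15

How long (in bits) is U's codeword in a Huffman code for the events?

Huffman merges, smallest pair first:
Q(3) + V(4) → 7
7 + S(13) → 20
T(15) + U(17) → 32
20 + 32 → 52
U sits 2 levels below the root, so its codeword is 2 bits.

2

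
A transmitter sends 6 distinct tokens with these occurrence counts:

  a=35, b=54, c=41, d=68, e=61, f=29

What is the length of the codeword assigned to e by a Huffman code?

Huffman merges, smallest pair first:
merge f(29) and a(35): 64
merge c(41) and b(54): 95
merge e(61) and 64: 125
merge d(68) and 95: 163
merge 125 and 163: 288
e sits 2 levels below the root, so its codeword is 2 bits.

2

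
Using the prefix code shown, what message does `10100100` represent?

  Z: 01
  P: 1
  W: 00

Read left to right; each codeword is recognised as soon as it completes (prefix code):
  1→P | 01→Z | 00→W | 1→P | 00→W
Decoded message: PZWPW

PZWPW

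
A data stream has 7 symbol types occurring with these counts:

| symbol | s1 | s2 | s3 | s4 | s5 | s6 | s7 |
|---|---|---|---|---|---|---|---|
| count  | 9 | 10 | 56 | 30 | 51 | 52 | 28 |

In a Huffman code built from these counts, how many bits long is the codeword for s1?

Huffman merges, smallest pair first:
combine s1(9), s2(10) → 19
combine 19, s7(28) → 47
combine s4(30), 47 → 77
combine s5(51), s6(52) → 103
combine s3(56), 77 → 133
combine 103, 133 → 236
s1 sits 5 levels below the root, so its codeword is 5 bits.

5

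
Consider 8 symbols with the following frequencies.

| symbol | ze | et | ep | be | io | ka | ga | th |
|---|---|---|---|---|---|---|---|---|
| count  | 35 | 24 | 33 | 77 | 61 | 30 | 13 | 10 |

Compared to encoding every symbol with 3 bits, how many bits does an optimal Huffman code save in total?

68

Fixed-length: 3 bits × 283 symbols = 849 bits.
Huffman merges:
merge th(10) and ga(13): 23
merge 23 and et(24): 47
merge ka(30) and ep(33): 63
merge ze(35) and 47: 82
merge io(61) and 63: 124
merge be(77) and 82: 159
merge 124 and 159: 283
Huffman total = 23 + 47 + 63 + 82 + 124 + 159 + 283 = 781 bits.
Saving = 849 − 781 = 68 bits.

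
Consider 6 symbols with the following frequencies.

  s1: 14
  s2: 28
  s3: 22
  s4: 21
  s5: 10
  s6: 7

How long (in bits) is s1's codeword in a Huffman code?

3

Build the tree from the bottom:
s6(7) + s5(10) → 17
s1(14) + 17 → 31
s4(21) + s3(22) → 43
s2(28) + 31 → 59
43 + 59 → 102
The subtree containing s1 is merged 3 times, so code length = 3.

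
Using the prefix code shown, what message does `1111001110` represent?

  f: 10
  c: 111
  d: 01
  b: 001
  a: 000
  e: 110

Read left to right; each codeword is recognised as soon as it completes (prefix code):
  111→c | 10→f | 01→d | 110→e
Decoded message: cfde

cfde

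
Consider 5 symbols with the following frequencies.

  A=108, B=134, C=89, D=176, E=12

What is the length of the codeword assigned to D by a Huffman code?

Huffman merges, smallest pair first:
E(12) + C(89) → 101
101 + A(108) → 209
B(134) + D(176) → 310
209 + 310 → 519
D sits 2 levels below the root, so its codeword is 2 bits.

2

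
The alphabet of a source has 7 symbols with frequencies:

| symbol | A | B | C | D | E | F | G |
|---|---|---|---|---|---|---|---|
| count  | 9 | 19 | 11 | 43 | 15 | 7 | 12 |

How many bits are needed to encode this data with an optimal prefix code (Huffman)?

Build the Huffman tree bottom-up:
merge F(7) and A(9): 16
merge C(11) and G(12): 23
merge E(15) and 16: 31
merge B(19) and 23: 42
merge 31 and 42: 73
merge D(43) and 73: 116
Each symbol's bit-cost is frequency × depth; summing gives 301 bits (equivalently 16 + 23 + 31 + 42 + 73 + 116).

301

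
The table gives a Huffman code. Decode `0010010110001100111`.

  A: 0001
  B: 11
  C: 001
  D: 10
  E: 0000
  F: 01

CCFDCDFB

Read left to right; each codeword is recognised as soon as it completes (prefix code):
  001→C | 001→C | 01→F | 10→D | 001→C | 10→D | 01→F | 11→B
Decoded message: CCFDCDFB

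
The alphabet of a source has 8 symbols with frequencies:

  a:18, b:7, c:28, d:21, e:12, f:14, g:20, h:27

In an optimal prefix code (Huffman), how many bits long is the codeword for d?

3

Build the tree from the bottom:
combine b(7), e(12) → 19
combine f(14), a(18) → 32
combine 19, g(20) → 39
combine d(21), h(27) → 48
combine c(28), 32 → 60
combine 39, 48 → 87
combine 60, 87 → 147
d's leaf is at depth 3, giving a 3-bit codeword.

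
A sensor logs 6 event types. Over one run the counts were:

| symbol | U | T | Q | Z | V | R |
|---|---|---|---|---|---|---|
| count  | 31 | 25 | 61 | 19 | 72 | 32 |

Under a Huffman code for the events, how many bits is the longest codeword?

Merge the two lowest-weight nodes at each step:
merge Z(19) and T(25): 44
merge U(31) and R(32): 63
merge 44 and Q(61): 105
merge 63 and V(72): 135
merge 105 and 135: 240
The rarest symbols sit at the bottom; the longest codeword is 3 bits.

3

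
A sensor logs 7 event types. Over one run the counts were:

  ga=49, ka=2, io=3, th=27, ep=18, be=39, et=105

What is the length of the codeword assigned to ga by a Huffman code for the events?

3

Build the tree from the bottom:
merge ka(2) and io(3): 5
merge 5 and ep(18): 23
merge 23 and th(27): 50
merge be(39) and ga(49): 88
merge 50 and 88: 138
merge et(105) and 138: 243
ga's leaf is at depth 3, giving a 3-bit codeword.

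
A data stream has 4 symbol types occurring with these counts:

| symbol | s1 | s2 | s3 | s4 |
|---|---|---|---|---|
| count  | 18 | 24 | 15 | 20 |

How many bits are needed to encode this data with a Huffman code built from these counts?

154

Build the Huffman tree bottom-up:
combine s3(15), s1(18) → 33
combine s4(20), s2(24) → 44
combine 33, 44 → 77
The encoded length is the sum of every internal node's weight: 33 + 44 + 77 = 154 bits.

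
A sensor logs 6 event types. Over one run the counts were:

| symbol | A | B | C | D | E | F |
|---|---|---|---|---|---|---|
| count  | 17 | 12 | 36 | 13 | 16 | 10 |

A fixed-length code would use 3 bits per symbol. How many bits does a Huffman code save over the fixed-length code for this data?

53

Fixed-length: 3 bits × 104 symbols = 312 bits.
Huffman merges:
F(10) + B(12) → 22
D(13) + E(16) → 29
A(17) + 22 → 39
29 + C(36) → 65
39 + 65 → 104
Huffman total = 22 + 29 + 39 + 65 + 104 = 259 bits.
Saving = 312 − 259 = 53 bits.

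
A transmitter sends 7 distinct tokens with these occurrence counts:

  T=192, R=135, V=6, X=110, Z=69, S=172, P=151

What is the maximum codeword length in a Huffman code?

Merge the two lowest-weight nodes at each step:
combine V(6), Z(69) → 75
combine 75, X(110) → 185
combine R(135), P(151) → 286
combine S(172), 185 → 357
combine T(192), 286 → 478
combine 357, 478 → 835
Maximum depth reached is 4.

4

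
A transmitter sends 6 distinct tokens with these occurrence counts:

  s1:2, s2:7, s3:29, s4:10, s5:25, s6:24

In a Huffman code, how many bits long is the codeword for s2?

4

Repeatedly merge the two smallest:
combine s1(2), s2(7) → 9
combine 9, s4(10) → 19
combine 19, s6(24) → 43
combine s5(25), s3(29) → 54
combine 43, 54 → 97
s2's leaf is at depth 4, giving a 4-bit codeword.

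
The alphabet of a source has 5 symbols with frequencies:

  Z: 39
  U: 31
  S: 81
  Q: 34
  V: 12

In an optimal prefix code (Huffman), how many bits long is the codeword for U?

3

Build the tree from the bottom:
combine V(12), U(31) → 43
combine Q(34), Z(39) → 73
combine 43, 73 → 116
combine S(81), 116 → 197
The subtree containing U is merged 3 times, so code length = 3.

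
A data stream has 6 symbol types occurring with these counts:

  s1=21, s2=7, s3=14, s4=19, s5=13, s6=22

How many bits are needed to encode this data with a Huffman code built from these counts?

245

Merge the two smallest weights repeatedly:
merge s2(7) and s5(13): 20
merge s3(14) and s4(19): 33
merge 20 and s1(21): 41
merge s6(22) and 33: 55
merge 41 and 55: 96
Total encoded bits = sum of merged weights = 20 + 33 + 41 + 55 + 96 = 245.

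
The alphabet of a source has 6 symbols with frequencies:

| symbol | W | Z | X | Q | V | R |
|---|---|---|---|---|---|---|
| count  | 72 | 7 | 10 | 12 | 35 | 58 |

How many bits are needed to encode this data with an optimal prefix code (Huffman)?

Merge the two smallest weights repeatedly:
merge Z(7) and X(10): 17
merge Q(12) and 17: 29
merge 29 and V(35): 64
merge R(58) and 64: 122
merge W(72) and 122: 194
Each symbol's bit-cost is frequency × depth; summing gives 426 bits (equivalently 17 + 29 + 64 + 122 + 194).

426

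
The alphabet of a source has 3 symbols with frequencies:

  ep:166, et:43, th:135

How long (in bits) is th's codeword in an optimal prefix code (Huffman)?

Repeatedly merge the two smallest:
merge et(43) and th(135): 178
merge ep(166) and 178: 344
th sits 2 levels below the root, so its codeword is 2 bits.

2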